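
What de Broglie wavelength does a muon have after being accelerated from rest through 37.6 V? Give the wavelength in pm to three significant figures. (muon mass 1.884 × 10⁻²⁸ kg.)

λ = 13.9 pm

KE = eV = 1.602 × 10⁻¹⁹ × 37.60 = 6.024 × 10⁻¹⁸ J.
p = √(2mKE) = √(2 × 1.884 × 10⁻²⁸ × 6.024 × 10⁻¹⁸) = 4.764 × 10⁻²³ kg·m/s.
λ = h/p = 6.626 × 10⁻³⁴ / 4.764 × 10⁻²³ = 1.39 × 10⁻¹¹ m = 13.9 pm.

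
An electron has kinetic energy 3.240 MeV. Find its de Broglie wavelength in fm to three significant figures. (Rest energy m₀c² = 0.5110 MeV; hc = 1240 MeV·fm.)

Total energy E = KE + m₀c² = 3.240 + 0.5110 = 3.7510 MeV.
(pc)² = E² − (m₀c²)² = (3.7510)² − (0.5110)² = 13.81 MeV², so pc = 3.716 MeV.
λ = hc/(pc) = 1240 MeV·fm / 3.716 MeV = 334 fm.

λ = 334 fm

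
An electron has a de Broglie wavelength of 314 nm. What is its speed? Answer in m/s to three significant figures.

p = h/λ = 6.626 × 10⁻³⁴ / 3.140 × 10⁻⁷ = 2.110 × 10⁻²⁷ kg·m/s.
v = p/m = 2.110 × 10⁻²⁷ / 9.109 × 10⁻³¹ = 2.32 × 10³ m/s = 2320 m/s.

v = 2320 m/s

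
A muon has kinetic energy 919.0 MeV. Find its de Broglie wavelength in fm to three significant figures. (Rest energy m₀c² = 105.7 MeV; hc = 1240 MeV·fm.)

Total energy E = KE + m₀c² = 919.0 + 105.7 = 1024.7 MeV.
(pc)² = E² − (m₀c²)² = (1024.7)² − (105.7)² = 1.039 × 10⁶ MeV², so pc = 1019 MeV.
λ = hc/(pc) = 1240 MeV·fm / 1019 MeV = 1.22 fm.

λ = 1.22 fm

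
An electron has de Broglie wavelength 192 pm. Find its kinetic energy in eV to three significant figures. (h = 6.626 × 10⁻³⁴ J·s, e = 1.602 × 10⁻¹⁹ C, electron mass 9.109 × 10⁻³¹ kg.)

p = h/λ = 6.626 × 10⁻³⁴ / 1.920 × 10⁻¹⁰ = 3.451 × 10⁻²⁴ kg·m/s.
KE = p²/(2m) = (3.451 × 10⁻²⁴)² / (2 × 9.109 × 10⁻³¹) = 6.537 × 10⁻¹⁸ J = 40.8 eV.

KE = 40.8 eV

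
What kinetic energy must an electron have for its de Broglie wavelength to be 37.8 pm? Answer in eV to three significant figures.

KE = 1050 eV

p = h/λ = 6.626 × 10⁻³⁴ / 3.780 × 10⁻¹¹ = 1.753 × 10⁻²³ kg·m/s.
KE = p²/(2m) = (1.753 × 10⁻²³)² / (2 × 9.109 × 10⁻³¹) = 1.687 × 10⁻¹⁶ J = 1050 eV.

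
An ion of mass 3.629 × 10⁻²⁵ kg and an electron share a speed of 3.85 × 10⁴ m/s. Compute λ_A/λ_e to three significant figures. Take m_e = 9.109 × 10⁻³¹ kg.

At fixed v, p = mv so λ = h/(mv) ∝ 1/m.
λ_A/λ_e = m_e/m_A = 9.109 × 10⁻³¹/3.629 × 10⁻²⁵ = 2.51 × 10⁻⁶.

λ_A/λ_e = 2.51 × 10⁻⁶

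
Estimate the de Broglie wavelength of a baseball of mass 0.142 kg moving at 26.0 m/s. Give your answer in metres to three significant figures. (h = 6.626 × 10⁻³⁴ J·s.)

λ = 1.79 × 10⁻³⁴ m

p = mv = 0.142 × 26.0 = 3.692 kg·m/s.
λ = h/p = 6.626 × 10⁻³⁴ / 3.692 = 1.79 × 10⁻³⁴ m.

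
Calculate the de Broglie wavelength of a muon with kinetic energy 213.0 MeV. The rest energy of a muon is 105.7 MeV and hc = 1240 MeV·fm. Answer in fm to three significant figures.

λ = 4.12 fm

Total energy E = KE + m₀c² = 213.0 + 105.7 = 318.7 MeV.
(pc)² = E² − (m₀c²)² = (318.7)² − (105.7)² = 9.040 × 10⁴ MeV², so pc = 300.7 MeV.
λ = hc/(pc) = 1240 MeV·fm / 300.7 MeV = 4.12 fm.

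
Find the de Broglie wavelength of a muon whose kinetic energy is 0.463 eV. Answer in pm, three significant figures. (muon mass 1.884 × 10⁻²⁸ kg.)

λ = 125 pm

KE = 0.463 eV = 7.417 × 10⁻²⁰ J.
p = √(2mKE) = √(2 × 1.884 × 10⁻²⁸ × 7.417 × 10⁻²⁰) = 5.287 × 10⁻²⁴ kg·m/s.
λ = h/p = 6.626 × 10⁻³⁴ / 5.287 × 10⁻²⁴ = 1.25 × 10⁻¹⁰ m = 125 pm.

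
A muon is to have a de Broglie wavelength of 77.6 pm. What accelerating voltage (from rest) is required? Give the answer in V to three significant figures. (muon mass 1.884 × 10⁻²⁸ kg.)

V = 1.21 V

p = h/λ = 6.626 × 10⁻³⁴ / 7.760 × 10⁻¹¹ = 8.539 × 10⁻²⁴ kg·m/s.
KE = p²/(2m) = 1.935 × 10⁻¹⁹ J.
V = KE/e = 1.935 × 10⁻¹⁹ / (1.602 × 10⁻¹⁹) = 1.21 V.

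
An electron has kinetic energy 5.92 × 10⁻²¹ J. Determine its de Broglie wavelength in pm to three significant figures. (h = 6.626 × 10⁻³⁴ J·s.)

p = √(2mKE) = √(2 × 9.109 × 10⁻³¹ × 5.920 × 10⁻²¹) = 1.039 × 10⁻²⁵ kg·m/s.
λ = h/p = 6.626 × 10⁻³⁴ / 1.039 × 10⁻²⁵ = 6.38 × 10⁻⁹ m = 6380 pm.

λ = 6380 pm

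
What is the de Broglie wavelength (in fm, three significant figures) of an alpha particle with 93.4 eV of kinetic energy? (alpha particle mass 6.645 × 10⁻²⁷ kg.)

λ = 1490 fm

KE = 93.4 eV = 1.496 × 10⁻¹⁷ J.
p = √(2mKE) = √(2 × 6.645 × 10⁻²⁷ × 1.496 × 10⁻¹⁷) = 4.459 × 10⁻²² kg·m/s.
λ = h/p = 6.626 × 10⁻³⁴ / 4.459 × 10⁻²² = 1.49 × 10⁻¹² m = 1490 fm.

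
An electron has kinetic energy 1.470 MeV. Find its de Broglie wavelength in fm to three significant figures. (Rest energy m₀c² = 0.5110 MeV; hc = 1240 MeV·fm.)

Total energy E = KE + m₀c² = 1.470 + 0.5110 = 1.9810 MeV.
(pc)² = E² − (m₀c²)² = (1.9810)² − (0.5110)² = 3.663 MeV², so pc = 1.914 MeV.
λ = hc/(pc) = 1240 MeV·fm / 1.914 MeV = 648 fm.

λ = 648 fm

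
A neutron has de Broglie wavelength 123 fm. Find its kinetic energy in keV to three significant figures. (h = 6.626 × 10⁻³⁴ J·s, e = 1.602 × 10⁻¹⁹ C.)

KE = 54.1 keV

p = h/λ = 6.626 × 10⁻³⁴ / 1.230 × 10⁻¹³ = 5.387 × 10⁻²¹ kg·m/s.
KE = p²/(2m) = (5.387 × 10⁻²¹)² / (2 × 1.675 × 10⁻²⁷) = 8.663 × 10⁻¹⁵ J = 54.1 keV.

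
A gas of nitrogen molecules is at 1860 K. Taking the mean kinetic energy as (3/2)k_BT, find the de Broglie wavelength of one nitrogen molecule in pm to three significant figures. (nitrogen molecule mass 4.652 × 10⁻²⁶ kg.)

KE = (3/2)k_BT = 1.5 × 1.381 × 10⁻²³ × 1860 = 3.853 × 10⁻²⁰ J.
p = √(2mKE) = √(2 × 4.652 × 10⁻²⁶ × 3.853 × 10⁻²⁰) = 5.987 × 10⁻²³ kg·m/s.
λ = h/p = 1.11 × 10⁻¹¹ m = 11.1 pm.

λ = 11.1 pm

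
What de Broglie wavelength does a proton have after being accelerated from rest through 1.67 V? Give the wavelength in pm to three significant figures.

λ = 22.1 pm

KE = eV = 1.602 × 10⁻¹⁹ × 1.670 = 2.675 × 10⁻¹⁹ J.
p = √(2mKE) = √(2 × 1.673 × 10⁻²⁷ × 2.675 × 10⁻¹⁹) = 2.992 × 10⁻²³ kg·m/s.
λ = h/p = 6.626 × 10⁻³⁴ / 2.992 × 10⁻²³ = 2.21 × 10⁻¹¹ m = 22.1 pm.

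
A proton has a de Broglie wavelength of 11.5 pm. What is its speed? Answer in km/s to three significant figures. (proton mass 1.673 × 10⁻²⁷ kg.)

v = 34.4 km/s

p = h/λ = 6.626 × 10⁻³⁴ / 1.150 × 10⁻¹¹ = 5.762 × 10⁻²³ kg·m/s.
v = p/m = 5.762 × 10⁻²³ / 1.673 × 10⁻²⁷ = 3.44 × 10⁴ m/s = 34.4 km/s.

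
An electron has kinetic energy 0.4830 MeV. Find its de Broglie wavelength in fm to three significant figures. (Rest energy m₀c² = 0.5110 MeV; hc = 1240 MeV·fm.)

Total energy E = KE + m₀c² = 0.4830 + 0.5110 = 0.9940 MeV.
(pc)² = E² − (m₀c²)² = (0.9940)² − (0.5110)² = 0.7269 MeV², so pc = 0.8526 MeV.
λ = hc/(pc) = 1240 MeV·fm / 0.8526 MeV = 1450 fm.

λ = 1450 fm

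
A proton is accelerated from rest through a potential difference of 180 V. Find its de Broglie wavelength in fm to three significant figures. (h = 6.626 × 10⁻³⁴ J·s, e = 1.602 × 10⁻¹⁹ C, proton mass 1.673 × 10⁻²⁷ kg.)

KE = eV = 1.602 × 10⁻¹⁹ × 180.0 = 2.884 × 10⁻¹⁷ J.
p = √(2mKE) = √(2 × 1.673 × 10⁻²⁷ × 2.884 × 10⁻¹⁷) = 3.106 × 10⁻²² kg·m/s.
λ = h/p = 6.626 × 10⁻³⁴ / 3.106 × 10⁻²² = 2.13 × 10⁻¹² m = 2130 fm.

λ = 2130 fm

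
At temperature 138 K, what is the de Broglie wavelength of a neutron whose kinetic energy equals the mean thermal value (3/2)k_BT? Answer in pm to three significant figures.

λ = 214 pm

KE = (3/2)k_BT = 1.5 × 1.381 × 10⁻²³ × 138 = 2.859 × 10⁻²¹ J.
p = √(2mKE) = √(2 × 1.675 × 10⁻²⁷ × 2.859 × 10⁻²¹) = 3.095 × 10⁻²⁴ kg·m/s.
λ = h/p = 2.14 × 10⁻¹⁰ m = 214 pm.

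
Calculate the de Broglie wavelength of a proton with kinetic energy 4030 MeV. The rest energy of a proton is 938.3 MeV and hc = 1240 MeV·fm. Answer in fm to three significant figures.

Total energy E = KE + m₀c² = 4030 + 938.3 = 4968.3 MeV.
(pc)² = E² − (m₀c²)² = (4968.3)² − (938.3)² = 2.380 × 10⁷ MeV², so pc = 4879 MeV.
λ = hc/(pc) = 1240 MeV·fm / 4879 MeV = 0.254 fm.

λ = 0.254 fm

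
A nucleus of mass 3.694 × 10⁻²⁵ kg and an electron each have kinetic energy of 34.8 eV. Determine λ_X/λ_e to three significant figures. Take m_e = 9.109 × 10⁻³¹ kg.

At fixed KE, p = √(2mKE) so λ = h/p ∝ 1/√m.
λ_X/λ_e = √(m_e/m_X) = √(9.109 × 10⁻³¹/3.694 × 10⁻²⁵) = √(2.466 × 10⁻⁶) = 1.57 × 10⁻³.

λ_X/λ_e = 1.57 × 10⁻³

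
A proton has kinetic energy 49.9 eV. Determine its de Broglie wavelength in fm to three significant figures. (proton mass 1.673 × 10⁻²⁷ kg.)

KE = 49.9 eV = 7.994 × 10⁻¹⁸ J.
p = √(2mKE) = √(2 × 1.673 × 10⁻²⁷ × 7.994 × 10⁻¹⁸) = 1.635 × 10⁻²² kg·m/s.
λ = h/p = 6.626 × 10⁻³⁴ / 1.635 × 10⁻²² = 4.05 × 10⁻¹² m = 4050 fm.

λ = 4050 fm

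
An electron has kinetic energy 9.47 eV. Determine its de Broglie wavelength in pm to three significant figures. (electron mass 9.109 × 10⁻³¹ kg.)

λ = 399 pm

KE = 9.47 eV = 1.517 × 10⁻¹⁸ J.
p = √(2mKE) = √(2 × 9.109 × 10⁻³¹ × 1.517 × 10⁻¹⁸) = 1.662 × 10⁻²⁴ kg·m/s.
λ = h/p = 6.626 × 10⁻³⁴ / 1.662 × 10⁻²⁴ = 3.99 × 10⁻¹⁰ m = 399 pm.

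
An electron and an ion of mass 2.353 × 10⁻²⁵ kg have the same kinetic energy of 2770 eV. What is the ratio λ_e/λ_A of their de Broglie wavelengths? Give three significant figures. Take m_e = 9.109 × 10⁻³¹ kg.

λ_e/λ_A = 508

At fixed KE, p = √(2mKE) so λ = h/p ∝ 1/√m.
λ_e/λ_A = √(m_A/m_e) = √(2.353 × 10⁻²⁵/9.109 × 10⁻³¹) = √(2.583 × 10⁵) = 508.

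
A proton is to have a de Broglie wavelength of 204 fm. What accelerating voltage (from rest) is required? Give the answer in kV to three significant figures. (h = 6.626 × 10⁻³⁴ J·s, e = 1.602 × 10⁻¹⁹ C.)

p = h/λ = 6.626 × 10⁻³⁴ / 2.040 × 10⁻¹³ = 3.248 × 10⁻²¹ kg·m/s.
KE = p²/(2m) = 3.153 × 10⁻¹⁵ J.
V = KE/e = 3.153 × 10⁻¹⁵ / (1.602 × 10⁻¹⁹) = 19.7 kV.

V = 19.7 kV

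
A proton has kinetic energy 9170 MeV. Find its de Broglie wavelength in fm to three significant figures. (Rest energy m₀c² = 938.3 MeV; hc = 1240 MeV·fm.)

Total energy E = KE + m₀c² = 9170 + 938.3 = 10108.3 MeV.
(pc)² = E² − (m₀c²)² = (10108.3)² − (938.3)² = 1.013 × 10⁸ MeV², so pc = 1.006 × 10⁴ MeV.
λ = hc/(pc) = 1240 MeV·fm / 1.006 × 10⁴ MeV = 0.123 fm.

λ = 0.123 fm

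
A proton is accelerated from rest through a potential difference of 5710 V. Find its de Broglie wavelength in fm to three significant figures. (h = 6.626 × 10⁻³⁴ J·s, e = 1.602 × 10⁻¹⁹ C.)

λ = 379 fm

KE = eV = 1.602 × 10⁻¹⁹ × 5710 = 9.147 × 10⁻¹⁶ J.
p = √(2mKE) = √(2 × 1.673 × 10⁻²⁷ × 9.147 × 10⁻¹⁶) = 1.749 × 10⁻²¹ kg·m/s.
λ = h/p = 6.626 × 10⁻³⁴ / 1.749 × 10⁻²¹ = 3.79 × 10⁻¹³ m = 379 fm.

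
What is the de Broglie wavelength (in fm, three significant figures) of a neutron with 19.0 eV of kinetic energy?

λ = 6560 fm

KE = 19.0 eV = 3.044 × 10⁻¹⁸ J.
p = √(2mKE) = √(2 × 1.675 × 10⁻²⁷ × 3.044 × 10⁻¹⁸) = 1.010 × 10⁻²² kg·m/s.
λ = h/p = 6.626 × 10⁻³⁴ / 1.010 × 10⁻²² = 6.56 × 10⁻¹² m = 6560 fm.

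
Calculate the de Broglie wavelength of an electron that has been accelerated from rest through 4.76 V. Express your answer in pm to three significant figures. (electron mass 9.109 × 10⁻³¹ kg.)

KE = eV = 1.602 × 10⁻¹⁹ × 4.760 = 7.626 × 10⁻¹⁹ J.
p = √(2mKE) = √(2 × 9.109 × 10⁻³¹ × 7.626 × 10⁻¹⁹) = 1.179 × 10⁻²⁴ kg·m/s.
λ = h/p = 6.626 × 10⁻³⁴ / 1.179 × 10⁻²⁴ = 5.62 × 10⁻¹⁰ m = 562 pm.

λ = 562 pm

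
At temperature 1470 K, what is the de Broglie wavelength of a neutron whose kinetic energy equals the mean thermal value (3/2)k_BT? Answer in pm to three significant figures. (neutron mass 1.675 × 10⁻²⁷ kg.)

λ = 65.6 pm

KE = (3/2)k_BT = 1.5 × 1.381 × 10⁻²³ × 1470 = 3.045 × 10⁻²⁰ J.
p = √(2mKE) = √(2 × 1.675 × 10⁻²⁷ × 3.045 × 10⁻²⁰) = 1.010 × 10⁻²³ kg·m/s.
λ = h/p = 6.56 × 10⁻¹¹ m = 65.6 pm.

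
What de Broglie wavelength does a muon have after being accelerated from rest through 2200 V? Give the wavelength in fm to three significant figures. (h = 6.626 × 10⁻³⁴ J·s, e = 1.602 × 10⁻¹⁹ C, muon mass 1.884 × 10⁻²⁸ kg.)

λ = 1820 fm

KE = eV = 1.602 × 10⁻¹⁹ × 2200 = 3.524 × 10⁻¹⁶ J.
p = √(2mKE) = √(2 × 1.884 × 10⁻²⁸ × 3.524 × 10⁻¹⁶) = 3.644 × 10⁻²² kg·m/s.
λ = h/p = 6.626 × 10⁻³⁴ / 3.644 × 10⁻²² = 1.82 × 10⁻¹² m = 1820 fm.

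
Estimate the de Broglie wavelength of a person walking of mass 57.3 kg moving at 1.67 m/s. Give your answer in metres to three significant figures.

p = mv = 57.3 × 1.67 = 9.569 × 10¹ kg·m/s.
λ = h/p = 6.626 × 10⁻³⁴ / 9.569 × 10¹ = 6.92 × 10⁻³⁶ m.

λ = 6.92 × 10⁻³⁶ m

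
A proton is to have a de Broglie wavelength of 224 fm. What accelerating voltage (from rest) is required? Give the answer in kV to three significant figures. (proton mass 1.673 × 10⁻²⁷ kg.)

V = 16.3 kV

p = h/λ = 6.626 × 10⁻³⁴ / 2.240 × 10⁻¹³ = 2.958 × 10⁻²¹ kg·m/s.
KE = p²/(2m) = 2.615 × 10⁻¹⁵ J.
V = KE/e = 2.615 × 10⁻¹⁵ / (1.602 × 10⁻¹⁹) = 16.3 kV.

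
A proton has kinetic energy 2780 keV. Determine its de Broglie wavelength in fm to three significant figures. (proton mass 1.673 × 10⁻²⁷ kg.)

KE = 2780 keV = 4.454 × 10⁻¹³ J.
p = √(2mKE) = √(2 × 1.673 × 10⁻²⁷ × 4.454 × 10⁻¹³) = 3.860 × 10⁻²⁰ kg·m/s.
λ = h/p = 6.626 × 10⁻³⁴ / 3.860 × 10⁻²⁰ = 1.72 × 10⁻¹⁴ m = 17.2 fm.

λ = 17.2 fm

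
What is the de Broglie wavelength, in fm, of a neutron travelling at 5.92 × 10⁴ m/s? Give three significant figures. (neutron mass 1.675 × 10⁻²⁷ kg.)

λ = 6680 fm

p = mv = 1.675 × 10⁻²⁷ × 5.92 × 10⁴ = 9.916 × 10⁻²³ kg·m/s.
λ = h/p = 6.626 × 10⁻³⁴ / 9.916 × 10⁻²³ = 6.68 × 10⁻¹² m = 6680 fm.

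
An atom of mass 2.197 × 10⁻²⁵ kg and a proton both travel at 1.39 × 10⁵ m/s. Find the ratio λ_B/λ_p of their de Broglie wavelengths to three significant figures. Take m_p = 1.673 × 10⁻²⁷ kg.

At fixed v, p = mv so λ = h/(mv) ∝ 1/m.
λ_B/λ_p = m_p/m_B = 1.673 × 10⁻²⁷/2.197 × 10⁻²⁵ = 7.61 × 10⁻³.

λ_B/λ_p = 7.61 × 10⁻³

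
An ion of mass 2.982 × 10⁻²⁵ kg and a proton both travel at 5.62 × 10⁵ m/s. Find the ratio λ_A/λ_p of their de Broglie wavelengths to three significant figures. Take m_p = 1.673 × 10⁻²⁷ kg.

At fixed v, p = mv so λ = h/(mv) ∝ 1/m.
λ_A/λ_p = m_p/m_A = 1.673 × 10⁻²⁷/2.982 × 10⁻²⁵ = 5.61 × 10⁻³.

λ_A/λ_p = 5.61 × 10⁻³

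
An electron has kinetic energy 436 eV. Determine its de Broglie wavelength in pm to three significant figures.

λ = 58.7 pm

KE = 436 eV = 6.985 × 10⁻¹⁷ J.
p = √(2mKE) = √(2 × 9.109 × 10⁻³¹ × 6.985 × 10⁻¹⁷) = 1.128 × 10⁻²³ kg·m/s.
λ = h/p = 6.626 × 10⁻³⁴ / 1.128 × 10⁻²³ = 5.87 × 10⁻¹¹ m = 58.7 pm.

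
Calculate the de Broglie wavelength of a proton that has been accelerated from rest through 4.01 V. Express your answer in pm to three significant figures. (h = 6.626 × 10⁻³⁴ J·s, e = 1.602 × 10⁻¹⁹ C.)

λ = 14.3 pm

KE = eV = 1.602 × 10⁻¹⁹ × 4.010 = 6.424 × 10⁻¹⁹ J.
p = √(2mKE) = √(2 × 1.673 × 10⁻²⁷ × 6.424 × 10⁻¹⁹) = 4.636 × 10⁻²³ kg·m/s.
λ = h/p = 6.626 × 10⁻³⁴ / 4.636 × 10⁻²³ = 1.43 × 10⁻¹¹ m = 14.3 pm.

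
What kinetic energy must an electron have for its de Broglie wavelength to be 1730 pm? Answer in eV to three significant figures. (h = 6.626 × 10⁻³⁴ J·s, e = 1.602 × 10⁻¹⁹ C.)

KE = 0.503 eV

p = h/λ = 6.626 × 10⁻³⁴ / 1.730 × 10⁻⁹ = 3.830 × 10⁻²⁵ kg·m/s.
KE = p²/(2m) = (3.830 × 10⁻²⁵)² / (2 × 9.109 × 10⁻³¹) = 8.052 × 10⁻²⁰ J = 0.503 eV.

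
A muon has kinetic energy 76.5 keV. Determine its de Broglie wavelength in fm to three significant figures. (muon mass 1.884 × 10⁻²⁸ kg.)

KE = 76.5 keV = 1.226 × 10⁻¹⁴ J.
p = √(2mKE) = √(2 × 1.884 × 10⁻²⁸ × 1.226 × 10⁻¹⁴) = 2.149 × 10⁻²¹ kg·m/s.
λ = h/p = 6.626 × 10⁻³⁴ / 2.149 × 10⁻²¹ = 3.08 × 10⁻¹³ m = 308 fm.

λ = 308 fm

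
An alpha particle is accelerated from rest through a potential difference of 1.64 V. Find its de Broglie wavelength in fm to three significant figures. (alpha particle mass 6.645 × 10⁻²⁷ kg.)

KE = 2eV = 2 × 1.602 × 10⁻¹⁹ × 1.640 = 5.255 × 10⁻¹⁹ J.
p = √(2mKE) = √(2 × 6.645 × 10⁻²⁷ × 5.255 × 10⁻¹⁹) = 8.357 × 10⁻²³ kg·m/s.
λ = h/p = 6.626 × 10⁻³⁴ / 8.357 × 10⁻²³ = 7.93 × 10⁻¹² m = 7930 fm.

λ = 7930 fm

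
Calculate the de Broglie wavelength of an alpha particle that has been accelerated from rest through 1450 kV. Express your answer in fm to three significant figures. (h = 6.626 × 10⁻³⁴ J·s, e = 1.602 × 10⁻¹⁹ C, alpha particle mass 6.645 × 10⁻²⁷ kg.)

λ = 8.43 fm

KE = 2eV = 2 × 1.602 × 10⁻¹⁹ × 1.450 × 10⁶ = 4.646 × 10⁻¹³ J.
p = √(2mKE) = √(2 × 6.645 × 10⁻²⁷ × 4.646 × 10⁻¹³) = 7.858 × 10⁻²⁰ kg·m/s.
λ = h/p = 6.626 × 10⁻³⁴ / 7.858 × 10⁻²⁰ = 8.43 × 10⁻¹⁵ m = 8.43 fm.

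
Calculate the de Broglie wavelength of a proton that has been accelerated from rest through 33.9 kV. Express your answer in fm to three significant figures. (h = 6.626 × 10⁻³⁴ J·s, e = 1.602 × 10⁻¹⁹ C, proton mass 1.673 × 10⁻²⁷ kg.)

KE = eV = 1.602 × 10⁻¹⁹ × 3.390 × 10⁴ = 5.431 × 10⁻¹⁵ J.
p = √(2mKE) = √(2 × 1.673 × 10⁻²⁷ × 5.431 × 10⁻¹⁵) = 4.263 × 10⁻²¹ kg·m/s.
λ = h/p = 6.626 × 10⁻³⁴ / 4.263 × 10⁻²¹ = 1.55 × 10⁻¹³ m = 155 fm.

λ = 155 fm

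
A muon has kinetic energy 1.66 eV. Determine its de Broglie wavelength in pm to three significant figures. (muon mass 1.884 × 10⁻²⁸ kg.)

KE = 1.66 eV = 2.659 × 10⁻¹⁹ J.
p = √(2mKE) = √(2 × 1.884 × 10⁻²⁸ × 2.659 × 10⁻¹⁹) = 1.001 × 10⁻²³ kg·m/s.
λ = h/p = 6.626 × 10⁻³⁴ / 1.001 × 10⁻²³ = 6.62 × 10⁻¹¹ m = 66.2 pm.

λ = 66.2 pm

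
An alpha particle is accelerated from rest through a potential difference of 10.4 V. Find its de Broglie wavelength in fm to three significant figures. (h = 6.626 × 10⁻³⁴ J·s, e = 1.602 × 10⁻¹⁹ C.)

λ = 3150 fm

KE = 2eV = 2 × 1.602 × 10⁻¹⁹ × 10.40 = 3.332 × 10⁻¹⁸ J.
p = √(2mKE) = √(2 × 6.645 × 10⁻²⁷ × 3.332 × 10⁻¹⁸) = 2.104 × 10⁻²² kg·m/s.
λ = h/p = 6.626 × 10⁻³⁴ / 2.104 × 10⁻²² = 3.15 × 10⁻¹² m = 3150 fm.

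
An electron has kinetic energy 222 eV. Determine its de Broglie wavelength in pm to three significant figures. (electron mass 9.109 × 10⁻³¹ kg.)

λ = 82.3 pm

KE = 222 eV = 3.556 × 10⁻¹⁷ J.
p = √(2mKE) = √(2 × 9.109 × 10⁻³¹ × 3.556 × 10⁻¹⁷) = 8.049 × 10⁻²⁴ kg·m/s.
λ = h/p = 6.626 × 10⁻³⁴ / 8.049 × 10⁻²⁴ = 8.23 × 10⁻¹¹ m = 82.3 pm.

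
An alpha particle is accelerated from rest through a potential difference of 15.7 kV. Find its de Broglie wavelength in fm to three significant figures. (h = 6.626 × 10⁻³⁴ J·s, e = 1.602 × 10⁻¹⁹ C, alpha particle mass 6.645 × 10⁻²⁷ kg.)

KE = 2eV = 2 × 1.602 × 10⁻¹⁹ × 1.570 × 10⁴ = 5.030 × 10⁻¹⁵ J.
p = √(2mKE) = √(2 × 6.645 × 10⁻²⁷ × 5.030 × 10⁻¹⁵) = 8.176 × 10⁻²¹ kg·m/s.
λ = h/p = 6.626 × 10⁻³⁴ / 8.176 × 10⁻²¹ = 8.10 × 10⁻¹⁴ m = 81.0 fm.

λ = 81.0 fm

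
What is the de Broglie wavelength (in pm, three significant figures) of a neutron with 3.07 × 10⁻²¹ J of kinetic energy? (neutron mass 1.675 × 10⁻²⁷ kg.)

λ = 207 pm

p = √(2mKE) = √(2 × 1.675 × 10⁻²⁷ × 3.070 × 10⁻²¹) = 3.207 × 10⁻²⁴ kg·m/s.
λ = h/p = 6.626 × 10⁻³⁴ / 3.207 × 10⁻²⁴ = 2.07 × 10⁻¹⁰ m = 207 pm.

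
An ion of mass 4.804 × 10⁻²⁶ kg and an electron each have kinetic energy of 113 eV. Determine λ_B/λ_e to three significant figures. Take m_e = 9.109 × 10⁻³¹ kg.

At fixed KE, p = √(2mKE) so λ = h/p ∝ 1/√m.
λ_B/λ_e = √(m_e/m_B) = √(9.109 × 10⁻³¹/4.804 × 10⁻²⁶) = √(1.896 × 10⁻⁵) = 4.35 × 10⁻³.

λ_B/λ_e = 4.35 × 10⁻³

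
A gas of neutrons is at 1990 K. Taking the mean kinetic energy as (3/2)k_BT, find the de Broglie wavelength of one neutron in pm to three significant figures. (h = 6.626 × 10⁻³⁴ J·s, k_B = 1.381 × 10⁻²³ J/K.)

KE = (3/2)k_BT = 1.5 × 1.381 × 10⁻²³ × 1990 = 4.122 × 10⁻²⁰ J.
p = √(2mKE) = √(2 × 1.675 × 10⁻²⁷ × 4.122 × 10⁻²⁰) = 1.175 × 10⁻²³ kg·m/s.
λ = h/p = 5.64 × 10⁻¹¹ m = 56.4 pm.

λ = 56.4 pm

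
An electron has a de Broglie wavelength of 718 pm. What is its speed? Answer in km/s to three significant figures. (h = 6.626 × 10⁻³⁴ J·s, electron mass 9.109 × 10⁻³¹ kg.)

p = h/λ = 6.626 × 10⁻³⁴ / 7.180 × 10⁻¹⁰ = 9.228 × 10⁻²⁵ kg·m/s.
v = p/m = 9.228 × 10⁻²⁵ / 9.109 × 10⁻³¹ = 1.01 × 10⁶ m/s = 1010 km/s.

v = 1010 km/s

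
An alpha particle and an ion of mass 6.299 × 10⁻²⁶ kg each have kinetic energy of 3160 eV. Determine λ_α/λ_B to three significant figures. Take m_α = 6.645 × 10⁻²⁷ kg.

At fixed KE, p = √(2mKE) so λ = h/p ∝ 1/√m.
λ_α/λ_B = √(m_B/m_α) = √(6.299 × 10⁻²⁶/6.645 × 10⁻²⁷) = √(9.479) = 3.08.

λ_α/λ_B = 3.08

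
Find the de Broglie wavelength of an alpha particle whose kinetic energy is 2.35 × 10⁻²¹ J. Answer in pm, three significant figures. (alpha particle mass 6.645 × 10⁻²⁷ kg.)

λ = 119 pm

p = √(2mKE) = √(2 × 6.645 × 10⁻²⁷ × 2.350 × 10⁻²¹) = 5.589 × 10⁻²⁴ kg·m/s.
λ = h/p = 6.626 × 10⁻³⁴ / 5.589 × 10⁻²⁴ = 1.19 × 10⁻¹⁰ m = 119 pm.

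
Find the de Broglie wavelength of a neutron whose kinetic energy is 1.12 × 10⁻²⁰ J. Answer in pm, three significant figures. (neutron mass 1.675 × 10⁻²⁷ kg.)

p = √(2mKE) = √(2 × 1.675 × 10⁻²⁷ × 1.120 × 10⁻²⁰) = 6.125 × 10⁻²⁴ kg·m/s.
λ = h/p = 6.626 × 10⁻³⁴ / 6.125 × 10⁻²⁴ = 1.08 × 10⁻¹⁰ m = 108 pm.

λ = 108 pm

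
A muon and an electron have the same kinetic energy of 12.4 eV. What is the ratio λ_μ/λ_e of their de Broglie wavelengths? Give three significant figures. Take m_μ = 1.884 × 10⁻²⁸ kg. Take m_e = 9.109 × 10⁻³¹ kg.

At fixed KE, p = √(2mKE) so λ = h/p ∝ 1/√m.
λ_μ/λ_e = √(m_e/m_μ) = √(9.109 × 10⁻³¹/1.884 × 10⁻²⁸) = √(4.835 × 10⁻³) = 0.0695.

λ_μ/λ_e = 0.0695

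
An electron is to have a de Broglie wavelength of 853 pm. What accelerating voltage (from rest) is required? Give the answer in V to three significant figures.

p = h/λ = 6.626 × 10⁻³⁴ / 8.530 × 10⁻¹⁰ = 7.768 × 10⁻²⁵ kg·m/s.
KE = p²/(2m) = 3.312 × 10⁻¹⁹ J.
V = KE/e = 3.312 × 10⁻¹⁹ / (1.602 × 10⁻¹⁹) = 2.07 V.

V = 2.07 V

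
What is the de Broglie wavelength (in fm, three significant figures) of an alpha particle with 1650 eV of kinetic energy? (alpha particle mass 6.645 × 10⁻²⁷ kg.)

KE = 1650 eV = 2.643 × 10⁻¹⁶ J.
p = √(2mKE) = √(2 × 6.645 × 10⁻²⁷ × 2.643 × 10⁻¹⁶) = 1.874 × 10⁻²¹ kg·m/s.
λ = h/p = 6.626 × 10⁻³⁴ / 1.874 × 10⁻²¹ = 3.54 × 10⁻¹³ m = 354 fm.

λ = 354 fm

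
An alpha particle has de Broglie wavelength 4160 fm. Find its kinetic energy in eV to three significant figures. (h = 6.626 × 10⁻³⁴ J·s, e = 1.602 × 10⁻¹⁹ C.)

KE = 11.9 eV

p = h/λ = 6.626 × 10⁻³⁴ / 4.160 × 10⁻¹² = 1.593 × 10⁻²² kg·m/s.
KE = p²/(2m) = (1.593 × 10⁻²²)² / (2 × 6.645 × 10⁻²⁷) = 1.909 × 10⁻¹⁸ J = 11.9 eV.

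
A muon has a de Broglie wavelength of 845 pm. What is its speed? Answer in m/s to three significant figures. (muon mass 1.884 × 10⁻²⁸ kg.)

v = 4160 m/s

p = h/λ = 6.626 × 10⁻³⁴ / 8.450 × 10⁻¹⁰ = 7.841 × 10⁻²⁵ kg·m/s.
v = p/m = 7.841 × 10⁻²⁵ / 1.884 × 10⁻²⁸ = 4.16 × 10³ m/s = 4160 m/s.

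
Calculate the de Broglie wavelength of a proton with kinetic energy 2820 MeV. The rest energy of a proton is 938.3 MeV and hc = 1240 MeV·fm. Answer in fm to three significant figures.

λ = 0.341 fm

Total energy E = KE + m₀c² = 2820 + 938.3 = 3758.3 MeV.
(pc)² = E² − (m₀c²)² = (3758.3)² − (938.3)² = 1.324 × 10⁷ MeV², so pc = 3639 MeV.
λ = hc/(pc) = 1240 MeV·fm / 3639 MeV = 0.341 fm.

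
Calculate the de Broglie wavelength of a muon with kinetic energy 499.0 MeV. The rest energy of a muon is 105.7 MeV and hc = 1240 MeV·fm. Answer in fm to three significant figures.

Total energy E = KE + m₀c² = 499.0 + 105.7 = 604.7 MeV.
(pc)² = E² − (m₀c²)² = (604.7)² − (105.7)² = 3.545 × 10⁵ MeV², so pc = 595.4 MeV.
λ = hc/(pc) = 1240 MeV·fm / 595.4 MeV = 2.08 fm.

λ = 2.08 fm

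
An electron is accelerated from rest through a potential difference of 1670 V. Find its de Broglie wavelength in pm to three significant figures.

KE = eV = 1.602 × 10⁻¹⁹ × 1670 = 2.675 × 10⁻¹⁶ J.
p = √(2mKE) = √(2 × 9.109 × 10⁻³¹ × 2.675 × 10⁻¹⁶) = 2.208 × 10⁻²³ kg·m/s.
λ = h/p = 6.626 × 10⁻³⁴ / 2.208 × 10⁻²³ = 3.00 × 10⁻¹¹ m = 30.0 pm.

λ = 30.0 pm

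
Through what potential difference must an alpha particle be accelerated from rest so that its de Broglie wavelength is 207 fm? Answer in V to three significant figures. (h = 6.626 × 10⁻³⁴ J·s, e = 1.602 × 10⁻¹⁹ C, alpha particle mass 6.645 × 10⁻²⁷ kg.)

p = h/λ = 6.626 × 10⁻³⁴ / 2.070 × 10⁻¹³ = 3.201 × 10⁻²¹ kg·m/s.
KE = p²/(2m) = 7.710 × 10⁻¹⁶ J.
V = KE/2e = 7.710 × 10⁻¹⁶ / (2 × 1.602 × 10⁻¹⁹) = 2410 V.

V = 2410 V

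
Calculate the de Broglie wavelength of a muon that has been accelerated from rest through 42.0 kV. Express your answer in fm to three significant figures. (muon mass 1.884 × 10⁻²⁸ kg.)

KE = eV = 1.602 × 10⁻¹⁹ × 4.200 × 10⁴ = 6.728 × 10⁻¹⁵ J.
p = √(2mKE) = √(2 × 1.884 × 10⁻²⁸ × 6.728 × 10⁻¹⁵) = 1.592 × 10⁻²¹ kg·m/s.
λ = h/p = 6.626 × 10⁻³⁴ / 1.592 × 10⁻²¹ = 4.16 × 10⁻¹³ m = 416 fm.

λ = 416 fm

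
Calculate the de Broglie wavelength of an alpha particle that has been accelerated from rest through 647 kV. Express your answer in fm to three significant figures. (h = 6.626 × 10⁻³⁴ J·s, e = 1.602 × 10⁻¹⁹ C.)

λ = 12.6 fm

KE = 2eV = 2 × 1.602 × 10⁻¹⁹ × 6.470 × 10⁵ = 2.073 × 10⁻¹³ J.
p = √(2mKE) = √(2 × 6.645 × 10⁻²⁷ × 2.073 × 10⁻¹³) = 5.249 × 10⁻²⁰ kg·m/s.
λ = h/p = 6.626 × 10⁻³⁴ / 5.249 × 10⁻²⁰ = 1.26 × 10⁻¹⁴ m = 12.6 fm.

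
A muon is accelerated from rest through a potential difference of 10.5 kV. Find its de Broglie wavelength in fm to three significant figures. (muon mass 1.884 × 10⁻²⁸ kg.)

KE = eV = 1.602 × 10⁻¹⁹ × 1.050 × 10⁴ = 1.682 × 10⁻¹⁵ J.
p = √(2mKE) = √(2 × 1.884 × 10⁻²⁸ × 1.682 × 10⁻¹⁵) = 7.961 × 10⁻²² kg·m/s.
λ = h/p = 6.626 × 10⁻³⁴ / 7.961 × 10⁻²² = 8.32 × 10⁻¹³ m = 832 fm.

λ = 832 fm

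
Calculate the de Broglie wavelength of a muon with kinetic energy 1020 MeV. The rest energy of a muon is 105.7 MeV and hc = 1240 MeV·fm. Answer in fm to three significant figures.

λ = 1.11 fm

Total energy E = KE + m₀c² = 1020 + 105.7 = 1125.7 MeV.
(pc)² = E² − (m₀c²)² = (1125.7)² − (105.7)² = 1.256 × 10⁶ MeV², so pc = 1121 MeV.
λ = hc/(pc) = 1240 MeV·fm / 1121 MeV = 1.11 fm.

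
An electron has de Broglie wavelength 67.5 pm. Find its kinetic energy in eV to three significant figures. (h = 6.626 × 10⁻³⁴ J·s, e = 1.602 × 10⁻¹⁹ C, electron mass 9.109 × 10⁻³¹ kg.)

p = h/λ = 6.626 × 10⁻³⁴ / 6.750 × 10⁻¹¹ = 9.816 × 10⁻²⁴ kg·m/s.
KE = p²/(2m) = (9.816 × 10⁻²⁴)² / (2 × 9.109 × 10⁻³¹) = 5.289 × 10⁻¹⁷ J = 330 eV.

KE = 330 eV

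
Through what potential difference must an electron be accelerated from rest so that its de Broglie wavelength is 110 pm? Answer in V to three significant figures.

p = h/λ = 6.626 × 10⁻³⁴ / 1.100 × 10⁻¹⁰ = 6.024 × 10⁻²⁴ kg·m/s.
KE = p²/(2m) = 1.992 × 10⁻¹⁷ J.
V = KE/e = 1.992 × 10⁻¹⁷ / (1.602 × 10⁻¹⁹) = 124 V.

V = 124 V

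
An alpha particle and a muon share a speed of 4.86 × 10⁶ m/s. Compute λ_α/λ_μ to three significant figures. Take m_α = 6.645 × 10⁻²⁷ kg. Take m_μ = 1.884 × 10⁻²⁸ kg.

λ_α/λ_μ = 0.0284

At fixed v, p = mv so λ = h/(mv) ∝ 1/m.
λ_α/λ_μ = m_μ/m_α = 1.884 × 10⁻²⁸/6.645 × 10⁻²⁷ = 0.0284.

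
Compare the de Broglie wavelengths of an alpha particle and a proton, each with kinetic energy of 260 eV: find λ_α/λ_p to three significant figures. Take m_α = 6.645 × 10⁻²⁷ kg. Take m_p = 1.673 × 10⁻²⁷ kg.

λ_α/λ_p = 0.502

At fixed KE, p = √(2mKE) so λ = h/p ∝ 1/√m.
λ_α/λ_p = √(m_p/m_α) = √(1.673 × 10⁻²⁷/6.645 × 10⁻²⁷) = √(0.2518) = 0.502.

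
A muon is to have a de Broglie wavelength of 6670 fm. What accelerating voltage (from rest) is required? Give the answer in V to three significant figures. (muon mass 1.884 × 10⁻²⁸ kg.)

p = h/λ = 6.626 × 10⁻³⁴ / 6.670 × 10⁻¹² = 9.934 × 10⁻²³ kg·m/s.
KE = p²/(2m) = 2.619 × 10⁻¹⁷ J.
V = KE/e = 2.619 × 10⁻¹⁷ / (1.602 × 10⁻¹⁹) = 163 V.

V = 163 V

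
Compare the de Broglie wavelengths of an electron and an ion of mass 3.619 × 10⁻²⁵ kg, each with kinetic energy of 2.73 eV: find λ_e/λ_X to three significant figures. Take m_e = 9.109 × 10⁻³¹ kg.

λ_e/λ_X = 630

At fixed KE, p = √(2mKE) so λ = h/p ∝ 1/√m.
λ_e/λ_X = √(m_X/m_e) = √(3.619 × 10⁻²⁵/9.109 × 10⁻³¹) = √(3.973 × 10⁵) = 630.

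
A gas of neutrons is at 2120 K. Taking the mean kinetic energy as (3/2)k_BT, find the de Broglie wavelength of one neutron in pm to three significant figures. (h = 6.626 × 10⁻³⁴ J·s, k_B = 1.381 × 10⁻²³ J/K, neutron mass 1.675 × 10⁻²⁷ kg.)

KE = (3/2)k_BT = 1.5 × 1.381 × 10⁻²³ × 2120 = 4.392 × 10⁻²⁰ J.
p = √(2mKE) = √(2 × 1.675 × 10⁻²⁷ × 4.392 × 10⁻²⁰) = 1.213 × 10⁻²³ kg·m/s.
λ = h/p = 5.46 × 10⁻¹¹ m = 54.6 pm.

λ = 54.6 pm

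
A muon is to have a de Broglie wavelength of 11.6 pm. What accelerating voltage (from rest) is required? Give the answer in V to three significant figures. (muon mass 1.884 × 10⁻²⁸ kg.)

p = h/λ = 6.626 × 10⁻³⁴ / 1.160 × 10⁻¹¹ = 5.712 × 10⁻²³ kg·m/s.
KE = p²/(2m) = 8.659 × 10⁻¹⁸ J.
V = KE/e = 8.659 × 10⁻¹⁸ / (1.602 × 10⁻¹⁹) = 54.1 V.

V = 54.1 V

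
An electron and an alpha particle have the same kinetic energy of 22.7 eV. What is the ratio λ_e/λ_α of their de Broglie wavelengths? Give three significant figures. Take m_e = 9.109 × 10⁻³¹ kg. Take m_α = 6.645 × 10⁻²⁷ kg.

λ_e/λ_α = 85.4

At fixed KE, p = √(2mKE) so λ = h/p ∝ 1/√m.
λ_e/λ_α = √(m_α/m_e) = √(6.645 × 10⁻²⁷/9.109 × 10⁻³¹) = √(7295) = 85.4.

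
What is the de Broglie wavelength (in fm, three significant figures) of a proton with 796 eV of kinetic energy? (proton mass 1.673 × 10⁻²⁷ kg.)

λ = 1010 fm

KE = 796 eV = 1.275 × 10⁻¹⁶ J.
p = √(2mKE) = √(2 × 1.673 × 10⁻²⁷ × 1.275 × 10⁻¹⁶) = 6.532 × 10⁻²² kg·m/s.
λ = h/p = 6.626 × 10⁻³⁴ / 6.532 × 10⁻²² = 1.01 × 10⁻¹² m = 1010 fm.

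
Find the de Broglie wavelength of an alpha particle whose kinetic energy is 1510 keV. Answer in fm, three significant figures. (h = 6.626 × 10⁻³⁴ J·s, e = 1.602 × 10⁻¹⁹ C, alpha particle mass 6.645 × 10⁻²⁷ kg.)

KE = 1510 keV = 2.419 × 10⁻¹³ J.
p = √(2mKE) = √(2 × 6.645 × 10⁻²⁷ × 2.419 × 10⁻¹³) = 5.670 × 10⁻²⁰ kg·m/s.
λ = h/p = 6.626 × 10⁻³⁴ / 5.670 × 10⁻²⁰ = 1.17 × 10⁻¹⁴ m = 11.7 fm.

λ = 11.7 fm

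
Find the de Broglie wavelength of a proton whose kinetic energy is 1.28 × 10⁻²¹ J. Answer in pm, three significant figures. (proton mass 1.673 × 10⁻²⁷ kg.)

p = √(2mKE) = √(2 × 1.673 × 10⁻²⁷ × 1.280 × 10⁻²¹) = 2.070 × 10⁻²⁴ kg·m/s.
λ = h/p = 6.626 × 10⁻³⁴ / 2.070 × 10⁻²⁴ = 3.20 × 10⁻¹⁰ m = 320 pm.

λ = 320 pm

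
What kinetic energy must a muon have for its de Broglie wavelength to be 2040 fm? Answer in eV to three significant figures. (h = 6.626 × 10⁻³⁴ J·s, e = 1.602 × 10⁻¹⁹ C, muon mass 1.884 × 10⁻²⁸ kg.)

p = h/λ = 6.626 × 10⁻³⁴ / 2.040 × 10⁻¹² = 3.248 × 10⁻²² kg·m/s.
KE = p²/(2m) = (3.248 × 10⁻²²)² / (2 × 1.884 × 10⁻²⁸) = 2.800 × 10⁻¹⁶ J = 1750 eV.

KE = 1750 eV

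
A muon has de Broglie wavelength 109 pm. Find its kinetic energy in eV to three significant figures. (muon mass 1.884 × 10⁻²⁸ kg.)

p = h/λ = 6.626 × 10⁻³⁴ / 1.090 × 10⁻¹⁰ = 6.079 × 10⁻²⁴ kg·m/s.
KE = p²/(2m) = (6.079 × 10⁻²⁴)² / (2 × 1.884 × 10⁻²⁸) = 9.807 × 10⁻²⁰ J = 0.612 eV.

KE = 0.612 eV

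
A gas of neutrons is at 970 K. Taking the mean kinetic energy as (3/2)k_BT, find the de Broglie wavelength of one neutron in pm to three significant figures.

λ = 80.8 pm

KE = (3/2)k_BT = 1.5 × 1.381 × 10⁻²³ × 970 = 2.009 × 10⁻²⁰ J.
p = √(2mKE) = √(2 × 1.675 × 10⁻²⁷ × 2.009 × 10⁻²⁰) = 8.204 × 10⁻²⁴ kg·m/s.
λ = h/p = 8.08 × 10⁻¹¹ m = 80.8 pm.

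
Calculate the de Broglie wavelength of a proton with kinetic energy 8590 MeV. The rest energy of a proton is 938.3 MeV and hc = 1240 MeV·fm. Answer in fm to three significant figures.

λ = 0.131 fm

Total energy E = KE + m₀c² = 8590 + 938.3 = 9528.3 MeV.
(pc)² = E² − (m₀c²)² = (9528.3)² − (938.3)² = 8.991 × 10⁷ MeV², so pc = 9482 MeV.
λ = hc/(pc) = 1240 MeV·fm / 9482 MeV = 0.131 fm.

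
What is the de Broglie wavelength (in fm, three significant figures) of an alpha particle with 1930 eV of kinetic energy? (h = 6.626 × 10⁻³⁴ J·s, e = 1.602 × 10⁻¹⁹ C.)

λ = 327 fm

KE = 1930 eV = 3.092 × 10⁻¹⁶ J.
p = √(2mKE) = √(2 × 6.645 × 10⁻²⁷ × 3.092 × 10⁻¹⁶) = 2.027 × 10⁻²¹ kg·m/s.
λ = h/p = 6.626 × 10⁻³⁴ / 2.027 × 10⁻²¹ = 3.27 × 10⁻¹³ m = 327 fm.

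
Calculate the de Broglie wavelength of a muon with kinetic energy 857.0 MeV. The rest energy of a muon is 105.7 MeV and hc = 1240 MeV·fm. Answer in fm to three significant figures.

Total energy E = KE + m₀c² = 857.0 + 105.7 = 962.7 MeV.
(pc)² = E² − (m₀c²)² = (962.7)² − (105.7)² = 9.156 × 10⁵ MeV², so pc = 956.9 MeV.
λ = hc/(pc) = 1240 MeV·fm / 956.9 MeV = 1.30 fm.

λ = 1.30 fm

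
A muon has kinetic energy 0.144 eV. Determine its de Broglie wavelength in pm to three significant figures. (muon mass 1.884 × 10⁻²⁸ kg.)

KE = 0.144 eV = 2.307 × 10⁻²⁰ J.
p = √(2mKE) = √(2 × 1.884 × 10⁻²⁸ × 2.307 × 10⁻²⁰) = 2.948 × 10⁻²⁴ kg·m/s.
λ = h/p = 6.626 × 10⁻³⁴ / 2.948 × 10⁻²⁴ = 2.25 × 10⁻¹⁰ m = 225 pm.

λ = 225 pm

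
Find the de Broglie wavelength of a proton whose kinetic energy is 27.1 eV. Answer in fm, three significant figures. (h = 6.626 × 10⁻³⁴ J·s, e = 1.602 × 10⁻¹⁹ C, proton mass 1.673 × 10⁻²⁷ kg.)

λ = 5500 fm

KE = 27.1 eV = 4.341 × 10⁻¹⁸ J.
p = √(2mKE) = √(2 × 1.673 × 10⁻²⁷ × 4.341 × 10⁻¹⁸) = 1.205 × 10⁻²² kg·m/s.
λ = h/p = 6.626 × 10⁻³⁴ / 1.205 × 10⁻²² = 5.50 × 10⁻¹² m = 5500 fm.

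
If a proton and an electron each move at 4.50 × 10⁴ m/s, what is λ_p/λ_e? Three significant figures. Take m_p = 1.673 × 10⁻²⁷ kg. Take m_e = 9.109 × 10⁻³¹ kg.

λ_p/λ_e = 5.44 × 10⁻⁴

At fixed v, p = mv so λ = h/(mv) ∝ 1/m.
λ_p/λ_e = m_e/m_p = 9.109 × 10⁻³¹/1.673 × 10⁻²⁷ = 5.44 × 10⁻⁴.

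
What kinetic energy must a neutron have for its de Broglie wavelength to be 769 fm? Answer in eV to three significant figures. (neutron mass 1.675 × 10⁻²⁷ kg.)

p = h/λ = 6.626 × 10⁻³⁴ / 7.690 × 10⁻¹³ = 8.616 × 10⁻²² kg·m/s.
KE = p²/(2m) = (8.616 × 10⁻²²)² / (2 × 1.675 × 10⁻²⁷) = 2.216 × 10⁻¹⁶ J = 1380 eV.

KE = 1380 eV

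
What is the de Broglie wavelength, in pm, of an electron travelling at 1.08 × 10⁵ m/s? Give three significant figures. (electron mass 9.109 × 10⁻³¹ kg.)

p = mv = 9.109 × 10⁻³¹ × 1.08 × 10⁵ = 9.838 × 10⁻²⁶ kg·m/s.
λ = h/p = 6.626 × 10⁻³⁴ / 9.838 × 10⁻²⁶ = 6.74 × 10⁻⁹ m = 6740 pm.

λ = 6740 pm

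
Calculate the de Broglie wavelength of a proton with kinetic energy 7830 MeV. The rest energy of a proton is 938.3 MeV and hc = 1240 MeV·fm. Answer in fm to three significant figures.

Total energy E = KE + m₀c² = 7830 + 938.3 = 8768.3 MeV.
(pc)² = E² − (m₀c²)² = (8768.3)² − (938.3)² = 7.600 × 10⁷ MeV², so pc = 8718 MeV.
λ = hc/(pc) = 1240 MeV·fm / 8718 MeV = 0.142 fm.

λ = 0.142 fm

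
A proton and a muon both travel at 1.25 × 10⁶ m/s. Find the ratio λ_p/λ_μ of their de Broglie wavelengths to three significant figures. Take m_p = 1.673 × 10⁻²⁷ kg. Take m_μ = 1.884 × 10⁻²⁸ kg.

λ_p/λ_μ = 0.113

At fixed v, p = mv so λ = h/(mv) ∝ 1/m.
λ_p/λ_μ = m_μ/m_p = 1.884 × 10⁻²⁸/1.673 × 10⁻²⁷ = 0.113.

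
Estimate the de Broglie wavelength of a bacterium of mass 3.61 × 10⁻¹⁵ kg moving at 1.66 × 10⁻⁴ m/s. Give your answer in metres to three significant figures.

λ = 1.11 × 10⁻¹⁵ m

p = mv = 3.61 × 10⁻¹⁵ × 1.66 × 10⁻⁴ = 5.993 × 10⁻¹⁹ kg·m/s.
λ = h/p = 6.626 × 10⁻³⁴ / 5.993 × 10⁻¹⁹ = 1.11 × 10⁻¹⁵ m.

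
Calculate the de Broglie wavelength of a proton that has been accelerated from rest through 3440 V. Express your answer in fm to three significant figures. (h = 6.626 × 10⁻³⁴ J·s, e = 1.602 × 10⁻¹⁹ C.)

KE = eV = 1.602 × 10⁻¹⁹ × 3440 = 5.511 × 10⁻¹⁶ J.
p = √(2mKE) = √(2 × 1.673 × 10⁻²⁷ × 5.511 × 10⁻¹⁶) = 1.358 × 10⁻²¹ kg·m/s.
λ = h/p = 6.626 × 10⁻³⁴ / 1.358 × 10⁻²¹ = 4.88 × 10⁻¹³ m = 488 fm.

λ = 488 fm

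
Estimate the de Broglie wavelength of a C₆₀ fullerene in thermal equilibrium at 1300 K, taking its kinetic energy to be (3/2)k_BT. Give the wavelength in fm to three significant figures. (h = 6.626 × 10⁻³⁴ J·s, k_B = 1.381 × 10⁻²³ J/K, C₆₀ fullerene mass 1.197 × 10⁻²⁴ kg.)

λ = 2610 fm

KE = (3/2)k_BT = 1.5 × 1.381 × 10⁻²³ × 1300 = 2.693 × 10⁻²⁰ J.
p = √(2mKE) = √(2 × 1.197 × 10⁻²⁴ × 2.693 × 10⁻²⁰) = 2.539 × 10⁻²² kg·m/s.
λ = h/p = 2.61 × 10⁻¹² m = 2610 fm.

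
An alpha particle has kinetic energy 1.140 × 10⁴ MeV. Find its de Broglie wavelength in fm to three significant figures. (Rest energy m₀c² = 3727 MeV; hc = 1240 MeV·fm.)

λ = 0.0846 fm

Total energy E = KE + m₀c² = 1.140 × 10⁴ + 3727 = 15127 MeV.
(pc)² = E² − (m₀c²)² = (15127)² − (3727)² = 2.149 × 10⁸ MeV², so pc = 1.466 × 10⁴ MeV.
λ = hc/(pc) = 1240 MeV·fm / 1.466 × 10⁴ MeV = 0.0846 fm.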